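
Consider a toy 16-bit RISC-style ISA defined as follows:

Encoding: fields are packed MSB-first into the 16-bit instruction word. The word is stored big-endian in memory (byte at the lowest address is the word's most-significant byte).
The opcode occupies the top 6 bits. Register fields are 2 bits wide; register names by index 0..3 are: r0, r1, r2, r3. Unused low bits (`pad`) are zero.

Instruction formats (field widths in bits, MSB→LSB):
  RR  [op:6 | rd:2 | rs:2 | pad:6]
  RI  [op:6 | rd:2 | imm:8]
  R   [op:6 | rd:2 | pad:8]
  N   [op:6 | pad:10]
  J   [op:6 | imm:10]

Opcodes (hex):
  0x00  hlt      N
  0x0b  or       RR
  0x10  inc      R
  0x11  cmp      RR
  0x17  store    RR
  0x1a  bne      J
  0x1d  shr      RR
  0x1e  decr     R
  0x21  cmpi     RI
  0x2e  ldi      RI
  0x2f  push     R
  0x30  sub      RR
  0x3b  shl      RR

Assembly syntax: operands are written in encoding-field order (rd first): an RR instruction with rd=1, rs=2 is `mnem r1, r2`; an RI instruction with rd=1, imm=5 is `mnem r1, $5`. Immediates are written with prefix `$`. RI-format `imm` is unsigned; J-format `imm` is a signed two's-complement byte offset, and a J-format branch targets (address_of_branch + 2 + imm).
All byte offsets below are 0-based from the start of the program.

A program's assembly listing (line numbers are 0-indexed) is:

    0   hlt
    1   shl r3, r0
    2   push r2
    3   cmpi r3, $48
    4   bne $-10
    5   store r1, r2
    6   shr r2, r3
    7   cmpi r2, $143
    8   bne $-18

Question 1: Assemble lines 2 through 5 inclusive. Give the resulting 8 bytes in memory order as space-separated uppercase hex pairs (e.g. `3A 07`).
BE 00 87 30 6B F6 5D 80

line 2 (push): pack op=0x2f:6|rd=2:2|pad=0:8 = 0xbe00; big→ be 00
line 3 (cmpi): pack op=0x21:6|rd=3:2|imm=48:8 = 0x8730; big→ 87 30
line 4 (bne): pack op=0x1a:6|imm=-10:10 = 0x6bf6; big→ 6b f6
line 5 (store): pack op=0x17:6|rd=1:2|rs=2:2|pad=0:6 = 0x5d80; big→ 5d 80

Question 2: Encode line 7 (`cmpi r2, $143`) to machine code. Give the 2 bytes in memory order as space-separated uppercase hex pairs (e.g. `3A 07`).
86 8F

L7: cmpi op=0x21:6|rd=2:2|imm=143:8 ⇒ 0x868f ⇒ big 86 8f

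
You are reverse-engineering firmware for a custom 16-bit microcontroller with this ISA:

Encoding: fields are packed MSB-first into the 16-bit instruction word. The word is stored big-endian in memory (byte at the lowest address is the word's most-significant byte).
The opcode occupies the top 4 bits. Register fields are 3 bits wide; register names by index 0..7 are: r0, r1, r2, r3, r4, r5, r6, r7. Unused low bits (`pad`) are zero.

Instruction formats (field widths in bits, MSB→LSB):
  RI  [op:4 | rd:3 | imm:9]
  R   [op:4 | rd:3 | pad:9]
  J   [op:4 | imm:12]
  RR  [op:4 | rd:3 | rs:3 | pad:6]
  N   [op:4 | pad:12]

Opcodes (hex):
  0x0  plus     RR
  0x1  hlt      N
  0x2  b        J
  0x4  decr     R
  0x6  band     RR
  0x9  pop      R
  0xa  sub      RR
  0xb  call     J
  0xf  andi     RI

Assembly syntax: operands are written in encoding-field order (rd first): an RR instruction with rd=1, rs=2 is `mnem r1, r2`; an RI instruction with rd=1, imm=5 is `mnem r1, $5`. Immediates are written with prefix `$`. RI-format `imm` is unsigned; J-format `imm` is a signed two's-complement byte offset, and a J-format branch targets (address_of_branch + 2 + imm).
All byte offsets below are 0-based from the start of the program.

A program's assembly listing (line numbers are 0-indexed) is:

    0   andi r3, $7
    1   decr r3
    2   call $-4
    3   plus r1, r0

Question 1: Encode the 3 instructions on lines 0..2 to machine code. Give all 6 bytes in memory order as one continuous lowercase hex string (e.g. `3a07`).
line 0 (andi): pack op=0xf:4|rd=3:3|imm=7:9 = 0xf607; big→ f6 07
line 1 (decr): pack op=0x4:4|rd=3:3|pad=0:9 = 0x4600; big→ 46 00
line 2 (call): pack op=0xb:4|imm=-4:12 = 0xbffc; big→ bf fc

f6074600bffc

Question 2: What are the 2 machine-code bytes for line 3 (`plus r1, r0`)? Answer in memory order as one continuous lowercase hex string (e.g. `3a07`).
0200

line 3 (plus): pack op=0x0:4|rd=1:3|rs=0:3|pad=0:6 = 0x0200; big→ 02 00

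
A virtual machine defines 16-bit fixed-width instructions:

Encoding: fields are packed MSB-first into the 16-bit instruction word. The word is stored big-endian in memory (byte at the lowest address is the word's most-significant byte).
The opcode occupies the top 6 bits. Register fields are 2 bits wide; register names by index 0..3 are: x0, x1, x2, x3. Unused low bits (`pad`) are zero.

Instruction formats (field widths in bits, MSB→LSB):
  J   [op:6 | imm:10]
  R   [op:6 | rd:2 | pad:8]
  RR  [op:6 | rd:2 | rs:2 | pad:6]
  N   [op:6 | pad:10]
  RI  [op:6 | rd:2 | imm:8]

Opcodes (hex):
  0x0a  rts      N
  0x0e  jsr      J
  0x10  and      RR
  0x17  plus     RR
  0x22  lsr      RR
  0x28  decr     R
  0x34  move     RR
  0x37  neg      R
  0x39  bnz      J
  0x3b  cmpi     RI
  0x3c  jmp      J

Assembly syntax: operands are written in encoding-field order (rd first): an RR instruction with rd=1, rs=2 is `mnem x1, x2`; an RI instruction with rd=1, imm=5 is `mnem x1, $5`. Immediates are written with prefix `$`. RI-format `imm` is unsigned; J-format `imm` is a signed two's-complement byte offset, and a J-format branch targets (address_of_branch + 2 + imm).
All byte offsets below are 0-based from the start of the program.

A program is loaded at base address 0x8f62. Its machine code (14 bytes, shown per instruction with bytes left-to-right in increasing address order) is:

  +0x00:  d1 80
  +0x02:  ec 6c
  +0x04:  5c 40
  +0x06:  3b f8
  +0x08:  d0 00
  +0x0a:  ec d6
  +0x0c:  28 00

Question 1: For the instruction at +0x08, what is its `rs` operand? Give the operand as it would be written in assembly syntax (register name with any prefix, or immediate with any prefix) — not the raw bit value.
off 0x08: read d0 00 as big → 0xd000
  op=0xd000>>10=0x34 ⇒ move (RR)
  [9:8] rd=0 = x0
  [7:6] rs=0 = x0

x0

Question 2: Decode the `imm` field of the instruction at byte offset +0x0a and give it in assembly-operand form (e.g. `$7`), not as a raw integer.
$214

[0a] ec d6 → 0xecd6
  op=0xecd6>>10=0x3b ⇒ cmpi (RI)
  rd@[9:8]=0x0 ⇒ x0
  imm@[7:0]=0xd6 ⇒ $214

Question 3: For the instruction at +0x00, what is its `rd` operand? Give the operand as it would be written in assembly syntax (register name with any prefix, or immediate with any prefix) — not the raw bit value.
+0x00: d1 80 ⇒ word 0xd180 (big)
  opcode bits[15:10]=0x34: move/RR
  rd@[9:8]=0x1 ⇒ x1
  rs@[7:6]=0x2 ⇒ x2

x1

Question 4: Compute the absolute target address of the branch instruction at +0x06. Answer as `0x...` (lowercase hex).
+0x06: 3b f8 ⇒ word 0x3bf8 (big)
  op=0x3bf8>>10=0xe ⇒ jsr (J)
  imm: (w>>0)&0x3ff=0x3f8 (s10→-8) → $-8
  target = base 0x8f62 + off 0x06 + 2 + imm -8 = 0x8f62

0x8f62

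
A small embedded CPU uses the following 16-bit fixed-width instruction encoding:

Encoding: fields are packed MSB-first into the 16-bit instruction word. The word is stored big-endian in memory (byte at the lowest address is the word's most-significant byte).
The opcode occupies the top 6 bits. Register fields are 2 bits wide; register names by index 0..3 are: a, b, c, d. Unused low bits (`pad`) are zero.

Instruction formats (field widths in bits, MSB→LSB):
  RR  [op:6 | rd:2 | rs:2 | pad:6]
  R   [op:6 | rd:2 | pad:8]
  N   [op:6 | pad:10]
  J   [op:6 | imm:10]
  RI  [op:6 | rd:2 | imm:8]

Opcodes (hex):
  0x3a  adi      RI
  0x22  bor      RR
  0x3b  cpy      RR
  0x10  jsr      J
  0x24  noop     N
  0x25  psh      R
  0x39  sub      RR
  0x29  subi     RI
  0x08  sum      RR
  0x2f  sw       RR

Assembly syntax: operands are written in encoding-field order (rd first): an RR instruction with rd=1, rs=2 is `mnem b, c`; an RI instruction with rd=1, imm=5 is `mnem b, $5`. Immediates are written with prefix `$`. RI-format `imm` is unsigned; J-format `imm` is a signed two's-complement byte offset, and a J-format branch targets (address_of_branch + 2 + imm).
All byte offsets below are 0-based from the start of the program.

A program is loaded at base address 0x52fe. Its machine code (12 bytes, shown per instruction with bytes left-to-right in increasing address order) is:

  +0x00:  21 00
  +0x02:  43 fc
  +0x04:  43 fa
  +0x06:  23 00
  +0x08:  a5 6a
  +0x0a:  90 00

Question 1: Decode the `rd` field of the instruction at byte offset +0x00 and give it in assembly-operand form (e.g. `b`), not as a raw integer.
b

off 0x00: read 21 00 as big → 0x2100
  top 6b → 0x8 → sum [RR]
  rd@[9:8]=0x1 ⇒ b
  rs@[7:6]=0x0 ⇒ a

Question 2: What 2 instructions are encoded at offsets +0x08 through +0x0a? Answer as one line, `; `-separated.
subi b, $106; noop

+0x08: a5 6a ⇒ word 0xa56a (big)
  op=0xa56a>>10=0x29 ⇒ subi (RI)
  rd: (w>>8)&0x3=0x1 → b
  imm: (w>>0)&0xff=0x6a → $106
+0x0a: 90 00 ⇒ word 0x9000 (big)
  op=0x9000>>10=0x24 ⇒ noop (N)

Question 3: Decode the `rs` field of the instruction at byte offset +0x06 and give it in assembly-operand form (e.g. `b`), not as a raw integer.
@+06  big-endian(23 00) = 0x2300
  top 6b → 0x8 → sum [RR]
  [9:8] rd=3 = d
  [7:6] rs=0 = a

a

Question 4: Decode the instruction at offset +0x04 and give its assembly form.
@+04  big-endian(43 fa) = 0x43fa
  op=0x43fa>>10=0x10 ⇒ jsr (J)
  imm@[9:0]=0x3fa (s10→-6) ⇒ $-6

jsr $-6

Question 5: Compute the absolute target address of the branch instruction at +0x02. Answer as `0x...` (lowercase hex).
[02] 43 fc → 0x43fc
  top 6b → 0x10 → jsr [J]
  imm@[9:0]=0x3fc (s10→-4) ⇒ $-4
  target = base 0x52fe + off 0x02 + 2 + imm -4 = 0x52fe

0x52fe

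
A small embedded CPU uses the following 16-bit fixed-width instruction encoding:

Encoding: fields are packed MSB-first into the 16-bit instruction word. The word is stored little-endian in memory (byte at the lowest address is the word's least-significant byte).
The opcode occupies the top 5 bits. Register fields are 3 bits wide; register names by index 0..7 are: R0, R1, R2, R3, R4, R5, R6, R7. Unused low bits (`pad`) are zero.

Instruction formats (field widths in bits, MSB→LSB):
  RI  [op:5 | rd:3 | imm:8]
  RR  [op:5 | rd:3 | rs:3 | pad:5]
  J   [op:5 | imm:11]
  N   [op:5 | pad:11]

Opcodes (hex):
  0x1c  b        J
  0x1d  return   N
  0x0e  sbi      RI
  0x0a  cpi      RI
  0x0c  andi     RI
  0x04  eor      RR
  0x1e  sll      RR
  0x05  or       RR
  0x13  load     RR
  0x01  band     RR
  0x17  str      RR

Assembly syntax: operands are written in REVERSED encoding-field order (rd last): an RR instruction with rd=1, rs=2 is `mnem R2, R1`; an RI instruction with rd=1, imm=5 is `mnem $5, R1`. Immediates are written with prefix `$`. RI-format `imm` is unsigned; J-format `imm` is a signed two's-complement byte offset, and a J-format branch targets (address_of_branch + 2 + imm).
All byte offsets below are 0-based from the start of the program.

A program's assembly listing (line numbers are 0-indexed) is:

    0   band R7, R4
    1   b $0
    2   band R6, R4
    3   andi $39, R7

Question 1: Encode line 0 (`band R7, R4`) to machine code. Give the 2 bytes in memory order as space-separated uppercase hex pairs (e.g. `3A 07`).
0. band fields op=0x1:5|rd=4:3|rs=7:3|pad=0:5 → word 0ce0h → e0 0c

E0 0C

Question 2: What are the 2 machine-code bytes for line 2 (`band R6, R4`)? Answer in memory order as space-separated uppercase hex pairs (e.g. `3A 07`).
C0 0C

L2: band op=0x1:5|rd=4:3|rs=6:3|pad=0:5 ⇒ 0x0cc0 ⇒ little c0 0c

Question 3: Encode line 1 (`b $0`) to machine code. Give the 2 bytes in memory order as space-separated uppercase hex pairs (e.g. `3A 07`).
00 E0

L1: b op=0x1c:5|imm=0:11 ⇒ 0xe000 ⇒ little 00 e0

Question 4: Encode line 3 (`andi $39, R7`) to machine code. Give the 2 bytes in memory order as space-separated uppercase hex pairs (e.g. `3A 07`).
line 3 (andi): pack op=0xc:5|rd=7:3|imm=39:8 = 0x6727; little→ 27 67

27 67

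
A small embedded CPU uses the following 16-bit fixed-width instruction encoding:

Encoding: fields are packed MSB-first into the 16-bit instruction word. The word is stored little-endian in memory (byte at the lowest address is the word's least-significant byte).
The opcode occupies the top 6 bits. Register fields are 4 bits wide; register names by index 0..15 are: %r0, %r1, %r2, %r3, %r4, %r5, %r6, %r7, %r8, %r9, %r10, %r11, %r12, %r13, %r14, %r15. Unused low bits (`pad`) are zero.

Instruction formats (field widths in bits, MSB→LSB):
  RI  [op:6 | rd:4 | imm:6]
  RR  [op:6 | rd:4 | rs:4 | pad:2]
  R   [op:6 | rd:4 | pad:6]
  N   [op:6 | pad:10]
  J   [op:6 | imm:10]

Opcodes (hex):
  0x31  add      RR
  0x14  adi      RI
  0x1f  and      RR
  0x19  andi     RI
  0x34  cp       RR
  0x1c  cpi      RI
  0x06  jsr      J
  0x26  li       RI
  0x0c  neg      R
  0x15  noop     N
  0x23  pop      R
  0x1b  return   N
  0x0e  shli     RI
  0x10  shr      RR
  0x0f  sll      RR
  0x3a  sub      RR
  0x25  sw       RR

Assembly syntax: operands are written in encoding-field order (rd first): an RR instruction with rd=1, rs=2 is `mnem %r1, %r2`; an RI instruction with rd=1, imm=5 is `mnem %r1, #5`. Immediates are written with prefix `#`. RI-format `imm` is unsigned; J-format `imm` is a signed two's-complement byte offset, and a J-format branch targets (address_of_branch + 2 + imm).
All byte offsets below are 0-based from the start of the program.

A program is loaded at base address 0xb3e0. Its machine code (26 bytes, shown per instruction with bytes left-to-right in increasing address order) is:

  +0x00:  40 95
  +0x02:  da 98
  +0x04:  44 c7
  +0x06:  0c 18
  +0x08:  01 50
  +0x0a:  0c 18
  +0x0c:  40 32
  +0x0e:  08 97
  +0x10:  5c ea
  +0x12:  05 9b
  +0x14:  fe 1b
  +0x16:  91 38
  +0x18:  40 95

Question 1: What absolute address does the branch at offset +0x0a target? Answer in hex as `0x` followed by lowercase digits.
[0a] 0c 18 → 0x180c
  top 6b → 0x6 → jsr [J]
  imm@[9:0]=0xc ⇒ #12
  target = base 0xb3e0 + off 0x0a + 2 + imm 12 = 0xb3f8

0xb3f8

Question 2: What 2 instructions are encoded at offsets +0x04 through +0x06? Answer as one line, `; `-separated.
add %r13, %r1; jsr #12

off 0x04: read 44 c7 as little → 0xc744
  opcode bits[15:10]=0x31: add/RR
  rd: (w>>6)&0xf=0xd → %r13
  rs: (w>>2)&0xf=0x1 → %r1
off 0x06: read 0c 18 as little → 0x180c
  opcode bits[15:10]=0x6: jsr/J
  imm: (w>>0)&0x3ff=0xc → #12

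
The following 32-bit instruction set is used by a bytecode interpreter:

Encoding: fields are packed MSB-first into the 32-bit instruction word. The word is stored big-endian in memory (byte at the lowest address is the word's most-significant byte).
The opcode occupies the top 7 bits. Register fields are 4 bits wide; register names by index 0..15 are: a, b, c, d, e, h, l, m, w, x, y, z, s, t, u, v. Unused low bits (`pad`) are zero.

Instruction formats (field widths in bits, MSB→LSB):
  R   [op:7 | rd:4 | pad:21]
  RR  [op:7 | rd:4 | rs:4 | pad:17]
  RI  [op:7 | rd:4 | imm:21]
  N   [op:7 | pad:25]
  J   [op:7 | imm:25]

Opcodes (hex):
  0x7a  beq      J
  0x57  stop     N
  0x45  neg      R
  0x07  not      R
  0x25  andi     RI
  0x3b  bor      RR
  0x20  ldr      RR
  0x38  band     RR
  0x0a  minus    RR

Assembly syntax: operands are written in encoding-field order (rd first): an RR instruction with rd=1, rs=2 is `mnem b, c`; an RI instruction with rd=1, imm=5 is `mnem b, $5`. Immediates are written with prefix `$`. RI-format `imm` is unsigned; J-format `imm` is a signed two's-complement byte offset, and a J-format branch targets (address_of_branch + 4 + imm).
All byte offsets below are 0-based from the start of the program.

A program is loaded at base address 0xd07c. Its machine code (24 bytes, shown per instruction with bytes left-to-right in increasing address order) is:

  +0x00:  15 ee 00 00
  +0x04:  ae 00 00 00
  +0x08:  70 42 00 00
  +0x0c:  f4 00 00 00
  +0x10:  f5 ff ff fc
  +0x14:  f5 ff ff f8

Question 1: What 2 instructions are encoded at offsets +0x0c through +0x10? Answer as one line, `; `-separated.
beq $0; beq $-4

off 0x0c: read f4 00 00 00 as big → 0xf4000000
  opcode bits[31:25]=0x7a: beq/J
  [24:0] imm=0 = $0
off 0x10: read f5 ff ff fc as big → 0xf5fffffc
  opcode bits[31:25]=0x7a: beq/J
  [24:0] imm=33554428 (s25→-4) = $-4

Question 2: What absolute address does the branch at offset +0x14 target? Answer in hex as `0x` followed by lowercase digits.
+0x14: f5 ff ff f8 ⇒ word 0xf5fffff8 (big)
  top 7b → 0x7a → beq [J]
  imm: (w>>0)&0x1ffffff=0x1fffff8 (s25→-8) → $-8
  target = base 0xd07c + off 0x14 + 4 + imm -8 = 0xd08c

0xd08c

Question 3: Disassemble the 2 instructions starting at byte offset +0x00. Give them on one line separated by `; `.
minus v, m; stop

[00] 15 ee 00 00 → 0x15ee0000
  op=0x15ee0000>>25=0xa ⇒ minus (RR)
  rd: (w>>21)&0xf=0xf → v
  rs: (w>>17)&0xf=0x7 → m
[04] ae 00 00 00 → 0xae000000
  op=0xae000000>>25=0x57 ⇒ stop (N)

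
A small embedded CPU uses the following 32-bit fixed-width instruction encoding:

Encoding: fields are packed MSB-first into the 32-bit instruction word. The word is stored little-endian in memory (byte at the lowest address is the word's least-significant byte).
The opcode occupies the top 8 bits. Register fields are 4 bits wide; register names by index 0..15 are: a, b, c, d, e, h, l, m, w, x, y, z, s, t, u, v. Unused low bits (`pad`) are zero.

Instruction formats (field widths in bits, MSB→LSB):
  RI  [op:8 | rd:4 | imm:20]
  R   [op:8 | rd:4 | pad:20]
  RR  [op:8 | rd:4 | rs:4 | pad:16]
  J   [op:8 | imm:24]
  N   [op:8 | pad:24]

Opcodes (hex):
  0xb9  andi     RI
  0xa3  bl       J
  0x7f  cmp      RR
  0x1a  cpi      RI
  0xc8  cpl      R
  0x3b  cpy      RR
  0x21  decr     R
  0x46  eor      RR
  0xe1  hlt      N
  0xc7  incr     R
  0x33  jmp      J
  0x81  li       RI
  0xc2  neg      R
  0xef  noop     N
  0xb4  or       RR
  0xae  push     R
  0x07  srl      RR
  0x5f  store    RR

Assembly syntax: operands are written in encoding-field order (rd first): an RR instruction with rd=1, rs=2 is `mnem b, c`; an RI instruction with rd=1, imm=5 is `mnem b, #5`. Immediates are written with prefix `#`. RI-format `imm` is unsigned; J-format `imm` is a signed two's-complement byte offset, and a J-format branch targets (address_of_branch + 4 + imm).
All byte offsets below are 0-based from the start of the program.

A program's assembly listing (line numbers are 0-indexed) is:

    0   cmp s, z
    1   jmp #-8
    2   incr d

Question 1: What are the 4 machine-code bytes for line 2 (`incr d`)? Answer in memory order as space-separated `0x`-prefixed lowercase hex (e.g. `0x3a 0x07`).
L2: incr op=0xc7:8|rd=3:4|pad=0:20 ⇒ 0xc7300000 ⇒ little 00 00 30 c7

0x00 0x00 0x30 0xc7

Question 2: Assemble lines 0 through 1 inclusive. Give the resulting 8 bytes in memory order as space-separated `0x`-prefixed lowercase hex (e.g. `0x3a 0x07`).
0x00 0x00 0xcb 0x7f 0xf8 0xff 0xff 0x33

L0: cmp op=0x7f:8|rd=12:4|rs=11:4|pad=0:16 ⇒ 0x7fcb0000 ⇒ little 00 00 cb 7f
L1: jmp op=0x33:8|imm=-8:24 ⇒ 0x33fffff8 ⇒ little f8 ff ff 33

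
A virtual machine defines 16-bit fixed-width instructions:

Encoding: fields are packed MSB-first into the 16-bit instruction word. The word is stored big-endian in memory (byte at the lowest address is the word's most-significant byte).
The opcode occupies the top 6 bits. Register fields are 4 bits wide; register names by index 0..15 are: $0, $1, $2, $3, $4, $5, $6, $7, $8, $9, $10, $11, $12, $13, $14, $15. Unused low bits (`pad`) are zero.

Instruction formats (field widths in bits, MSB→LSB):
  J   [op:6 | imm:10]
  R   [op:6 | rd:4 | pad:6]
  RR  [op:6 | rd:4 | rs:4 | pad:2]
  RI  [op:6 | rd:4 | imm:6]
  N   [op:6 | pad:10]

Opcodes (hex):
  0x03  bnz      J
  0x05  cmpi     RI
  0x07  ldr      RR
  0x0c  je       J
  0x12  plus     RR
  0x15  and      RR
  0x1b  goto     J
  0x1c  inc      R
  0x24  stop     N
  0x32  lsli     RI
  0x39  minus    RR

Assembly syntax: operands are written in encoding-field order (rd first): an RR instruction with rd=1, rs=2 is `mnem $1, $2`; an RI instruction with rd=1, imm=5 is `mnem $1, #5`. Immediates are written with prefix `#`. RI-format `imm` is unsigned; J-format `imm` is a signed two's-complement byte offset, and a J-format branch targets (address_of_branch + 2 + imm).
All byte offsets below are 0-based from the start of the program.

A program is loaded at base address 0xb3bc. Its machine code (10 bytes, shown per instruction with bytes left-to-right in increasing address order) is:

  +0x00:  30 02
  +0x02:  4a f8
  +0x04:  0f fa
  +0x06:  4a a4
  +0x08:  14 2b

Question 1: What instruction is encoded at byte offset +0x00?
+0x00: 30 02 ⇒ word 0x3002 (big)
  opcode bits[15:10]=0xc: je/J
  imm: (w>>0)&0x3ff=0x2 → #2

je #2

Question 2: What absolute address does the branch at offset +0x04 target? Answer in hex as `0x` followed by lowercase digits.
0xb3bc

+0x04: 0f fa ⇒ word 0x0ffa (big)
  top 6b → 0x3 → bnz [J]
  imm@[9:0]=0x3fa (s10→-6) ⇒ #-6
  target = base 0xb3bc + off 0x04 + 2 + imm -6 = 0xb3bc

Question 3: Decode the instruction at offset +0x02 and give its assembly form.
off 0x02: read 4a f8 as big → 0x4af8
  op=0x4af8>>10=0x12 ⇒ plus (RR)
  rd: (w>>6)&0xf=0xb → $11
  rs: (w>>2)&0xf=0xe → $14

plus $11, $14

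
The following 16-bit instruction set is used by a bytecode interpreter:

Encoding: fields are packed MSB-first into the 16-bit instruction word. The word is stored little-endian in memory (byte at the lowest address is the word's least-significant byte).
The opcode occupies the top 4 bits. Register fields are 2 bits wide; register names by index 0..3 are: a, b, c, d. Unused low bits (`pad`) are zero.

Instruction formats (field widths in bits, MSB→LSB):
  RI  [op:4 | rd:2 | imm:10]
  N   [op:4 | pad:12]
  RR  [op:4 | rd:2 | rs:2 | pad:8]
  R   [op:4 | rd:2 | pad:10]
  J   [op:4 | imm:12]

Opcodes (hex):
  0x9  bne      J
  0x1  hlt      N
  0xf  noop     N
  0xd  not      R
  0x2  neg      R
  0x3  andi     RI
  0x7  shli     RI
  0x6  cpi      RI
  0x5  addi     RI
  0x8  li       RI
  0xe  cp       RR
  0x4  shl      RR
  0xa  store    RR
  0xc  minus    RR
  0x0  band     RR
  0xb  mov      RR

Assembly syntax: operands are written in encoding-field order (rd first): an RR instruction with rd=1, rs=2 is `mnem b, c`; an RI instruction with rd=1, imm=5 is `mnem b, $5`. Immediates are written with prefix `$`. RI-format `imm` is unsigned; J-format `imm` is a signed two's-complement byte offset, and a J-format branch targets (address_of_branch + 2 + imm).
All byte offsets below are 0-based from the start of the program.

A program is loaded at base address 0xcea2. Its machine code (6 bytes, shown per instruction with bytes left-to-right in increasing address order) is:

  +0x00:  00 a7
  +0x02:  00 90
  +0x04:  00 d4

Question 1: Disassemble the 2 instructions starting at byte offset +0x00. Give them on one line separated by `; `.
store b, d; bne $0

off 0x00: read 00 a7 as little → 0xa700
  top 4b → 0xa → store [RR]
  [11:10] rd=1 = b
  [9:8] rs=3 = d
off 0x02: read 00 90 as little → 0x9000
  top 4b → 0x9 → bne [J]
  [11:0] imm=0 = $0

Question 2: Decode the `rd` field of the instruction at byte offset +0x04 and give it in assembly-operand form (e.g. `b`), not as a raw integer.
[04] 00 d4 → 0xd400
  opcode bits[15:12]=0xd: not/R
  rd: (w>>10)&0x3=0x1 → b

b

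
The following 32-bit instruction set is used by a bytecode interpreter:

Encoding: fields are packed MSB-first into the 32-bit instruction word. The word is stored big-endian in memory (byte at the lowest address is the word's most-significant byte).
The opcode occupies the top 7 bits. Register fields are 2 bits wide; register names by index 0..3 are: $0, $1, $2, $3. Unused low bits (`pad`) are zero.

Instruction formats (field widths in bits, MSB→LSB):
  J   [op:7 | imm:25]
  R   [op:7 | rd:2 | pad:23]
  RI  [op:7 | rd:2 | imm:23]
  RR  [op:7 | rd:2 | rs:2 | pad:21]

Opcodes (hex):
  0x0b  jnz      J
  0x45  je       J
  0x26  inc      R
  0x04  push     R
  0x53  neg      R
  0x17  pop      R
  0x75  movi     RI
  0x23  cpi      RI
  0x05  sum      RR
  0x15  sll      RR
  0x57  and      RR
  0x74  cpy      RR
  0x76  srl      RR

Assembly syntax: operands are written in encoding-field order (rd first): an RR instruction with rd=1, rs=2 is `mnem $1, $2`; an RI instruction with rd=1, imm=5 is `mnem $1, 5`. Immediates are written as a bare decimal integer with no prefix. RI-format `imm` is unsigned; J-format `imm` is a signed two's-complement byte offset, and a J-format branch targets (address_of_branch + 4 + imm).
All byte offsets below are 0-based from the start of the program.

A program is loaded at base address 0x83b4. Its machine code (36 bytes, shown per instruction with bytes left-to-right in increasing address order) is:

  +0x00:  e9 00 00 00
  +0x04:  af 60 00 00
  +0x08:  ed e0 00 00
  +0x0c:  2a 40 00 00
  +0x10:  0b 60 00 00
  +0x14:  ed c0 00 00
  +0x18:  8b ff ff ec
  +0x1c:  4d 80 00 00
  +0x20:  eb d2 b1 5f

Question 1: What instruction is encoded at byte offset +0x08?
@+08  big-endian(ed e0 00 00) = 0xede00000
  top 7b → 0x76 → srl [RR]
  rd@[24:23]=0x3 ⇒ $3
  rs@[22:21]=0x3 ⇒ $3

srl $3, $3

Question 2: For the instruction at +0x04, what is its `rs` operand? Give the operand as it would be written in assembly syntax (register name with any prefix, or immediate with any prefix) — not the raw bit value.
$3

+0x04: af 60 00 00 ⇒ word 0xaf600000 (big)
  op=0xaf600000>>25=0x57 ⇒ and (RR)
  rd@[24:23]=0x2 ⇒ $2
  rs@[22:21]=0x3 ⇒ $3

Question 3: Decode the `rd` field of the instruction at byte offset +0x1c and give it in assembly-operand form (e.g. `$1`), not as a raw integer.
$3

[1c] 4d 80 00 00 → 0x4d800000
  opcode bits[31:25]=0x26: inc/R
  rd: (w>>23)&0x3=0x3 → $3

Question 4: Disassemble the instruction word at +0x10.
[10] 0b 60 00 00 → 0x0b600000
  op=0x0b600000>>25=0x5 ⇒ sum (RR)
  rd: (w>>23)&0x3=0x2 → $2
  rs: (w>>21)&0x3=0x3 → $3

sum $2, $3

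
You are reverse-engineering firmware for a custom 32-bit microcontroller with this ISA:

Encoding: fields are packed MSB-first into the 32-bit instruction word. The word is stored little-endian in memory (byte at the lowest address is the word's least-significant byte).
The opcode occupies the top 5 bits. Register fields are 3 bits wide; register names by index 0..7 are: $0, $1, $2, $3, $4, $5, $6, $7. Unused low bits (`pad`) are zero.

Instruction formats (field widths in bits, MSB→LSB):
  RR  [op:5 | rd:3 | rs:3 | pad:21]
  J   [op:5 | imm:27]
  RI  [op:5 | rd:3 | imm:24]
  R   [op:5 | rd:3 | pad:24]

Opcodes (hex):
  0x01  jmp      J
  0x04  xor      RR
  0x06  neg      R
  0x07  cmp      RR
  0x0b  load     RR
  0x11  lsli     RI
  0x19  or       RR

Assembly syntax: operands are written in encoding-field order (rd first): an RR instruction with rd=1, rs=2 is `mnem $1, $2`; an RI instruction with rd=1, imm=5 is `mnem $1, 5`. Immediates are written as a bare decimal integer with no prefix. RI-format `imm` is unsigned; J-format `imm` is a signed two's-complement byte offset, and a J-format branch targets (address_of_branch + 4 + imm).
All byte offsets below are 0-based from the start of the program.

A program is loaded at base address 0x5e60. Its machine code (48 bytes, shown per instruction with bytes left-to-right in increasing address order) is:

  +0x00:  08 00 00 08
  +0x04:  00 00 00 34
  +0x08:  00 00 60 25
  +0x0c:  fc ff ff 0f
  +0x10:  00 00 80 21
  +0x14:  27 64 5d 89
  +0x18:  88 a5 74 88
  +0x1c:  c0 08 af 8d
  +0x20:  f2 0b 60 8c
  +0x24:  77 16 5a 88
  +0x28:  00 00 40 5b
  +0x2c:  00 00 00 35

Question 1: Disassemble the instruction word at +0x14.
[14] 27 64 5d 89 → 0x895d6427
  opcode bits[31:27]=0x11: lsli/RI
  rd@[26:24]=0x1 ⇒ $1
  imm@[23:0]=0x5d6427 ⇒ 6120487

lsli $1, 6120487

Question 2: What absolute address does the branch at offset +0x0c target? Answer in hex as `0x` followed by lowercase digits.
0x5e6c

[0c] fc ff ff 0f → 0x0ffffffc
  opcode bits[31:27]=0x1: jmp/J
  [26:0] imm=134217724 (s27→-4) = -4
  target = base 0x5e60 + off 0x0c + 4 + imm -4 = 0x5e6c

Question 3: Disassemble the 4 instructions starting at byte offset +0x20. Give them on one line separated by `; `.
lsli $4, 6294514; lsli $0, 5903991; load $3, $2; neg $5

off 0x20: read f2 0b 60 8c as little → 0x8c600bf2
  op=0x8c600bf2>>27=0x11 ⇒ lsli (RI)
  rd: (w>>24)&0x7=0x4 → $4
  imm: (w>>0)&0xffffff=0x600bf2 → 6294514
off 0x24: read 77 16 5a 88 as little → 0x885a1677
  op=0x885a1677>>27=0x11 ⇒ lsli (RI)
  rd: (w>>24)&0x7=0x0 → $0
  imm: (w>>0)&0xffffff=0x5a1677 → 5903991
off 0x28: read 00 00 40 5b as little → 0x5b400000
  op=0x5b400000>>27=0xb ⇒ load (RR)
  rd: (w>>24)&0x7=0x3 → $3
  rs: (w>>21)&0x7=0x2 → $2
off 0x2c: read 00 00 00 35 as little → 0x35000000
  op=0x35000000>>27=0x6 ⇒ neg (R)
  rd: (w>>24)&0x7=0x5 → $5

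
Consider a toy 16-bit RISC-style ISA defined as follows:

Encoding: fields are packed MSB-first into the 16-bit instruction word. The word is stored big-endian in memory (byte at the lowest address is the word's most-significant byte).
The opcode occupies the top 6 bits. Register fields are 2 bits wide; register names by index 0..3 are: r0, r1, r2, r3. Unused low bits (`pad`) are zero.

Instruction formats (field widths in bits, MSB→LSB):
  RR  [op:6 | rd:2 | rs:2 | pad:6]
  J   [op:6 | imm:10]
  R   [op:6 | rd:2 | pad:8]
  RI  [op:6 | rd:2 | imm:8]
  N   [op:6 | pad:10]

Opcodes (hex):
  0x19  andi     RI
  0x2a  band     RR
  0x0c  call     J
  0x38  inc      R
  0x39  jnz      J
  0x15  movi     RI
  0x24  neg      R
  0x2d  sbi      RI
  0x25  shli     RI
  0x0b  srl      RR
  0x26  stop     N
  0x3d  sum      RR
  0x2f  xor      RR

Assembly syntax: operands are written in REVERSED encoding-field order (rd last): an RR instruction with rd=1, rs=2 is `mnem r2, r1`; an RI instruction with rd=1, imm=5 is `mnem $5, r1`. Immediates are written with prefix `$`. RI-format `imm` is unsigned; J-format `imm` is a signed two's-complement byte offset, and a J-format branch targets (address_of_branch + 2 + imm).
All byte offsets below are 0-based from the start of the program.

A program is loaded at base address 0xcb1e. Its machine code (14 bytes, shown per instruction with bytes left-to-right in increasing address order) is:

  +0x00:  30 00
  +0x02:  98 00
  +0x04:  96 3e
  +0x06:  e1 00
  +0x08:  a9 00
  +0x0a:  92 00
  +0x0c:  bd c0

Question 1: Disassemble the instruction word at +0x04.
shli $62, r2

[04] 96 3e → 0x963e
  op=0x963e>>10=0x25 ⇒ shli (RI)
  rd@[9:8]=0x2 ⇒ r2
  imm@[7:0]=0x3e ⇒ $62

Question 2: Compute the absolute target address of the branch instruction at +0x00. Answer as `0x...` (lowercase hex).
[00] 30 00 → 0x3000
  opcode bits[15:10]=0xc: call/J
  [9:0] imm=0 = $0
  target = base 0xcb1e + off 0x00 + 2 + imm 0 = 0xcb20

0xcb20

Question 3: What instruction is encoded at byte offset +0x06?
[06] e1 00 → 0xe100
  opcode bits[15:10]=0x38: inc/R
  rd: (w>>8)&0x3=0x1 → r1

inc r1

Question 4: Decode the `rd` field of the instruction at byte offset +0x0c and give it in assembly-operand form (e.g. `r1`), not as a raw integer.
+0x0c: bd c0 ⇒ word 0xbdc0 (big)
  opcode bits[15:10]=0x2f: xor/RR
  [9:8] rd=1 = r1
  [7:6] rs=3 = r3

r1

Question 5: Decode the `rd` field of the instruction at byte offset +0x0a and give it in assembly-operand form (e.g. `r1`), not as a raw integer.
+0x0a: 92 00 ⇒ word 0x9200 (big)
  top 6b → 0x24 → neg [R]
  rd@[9:8]=0x2 ⇒ r2

r2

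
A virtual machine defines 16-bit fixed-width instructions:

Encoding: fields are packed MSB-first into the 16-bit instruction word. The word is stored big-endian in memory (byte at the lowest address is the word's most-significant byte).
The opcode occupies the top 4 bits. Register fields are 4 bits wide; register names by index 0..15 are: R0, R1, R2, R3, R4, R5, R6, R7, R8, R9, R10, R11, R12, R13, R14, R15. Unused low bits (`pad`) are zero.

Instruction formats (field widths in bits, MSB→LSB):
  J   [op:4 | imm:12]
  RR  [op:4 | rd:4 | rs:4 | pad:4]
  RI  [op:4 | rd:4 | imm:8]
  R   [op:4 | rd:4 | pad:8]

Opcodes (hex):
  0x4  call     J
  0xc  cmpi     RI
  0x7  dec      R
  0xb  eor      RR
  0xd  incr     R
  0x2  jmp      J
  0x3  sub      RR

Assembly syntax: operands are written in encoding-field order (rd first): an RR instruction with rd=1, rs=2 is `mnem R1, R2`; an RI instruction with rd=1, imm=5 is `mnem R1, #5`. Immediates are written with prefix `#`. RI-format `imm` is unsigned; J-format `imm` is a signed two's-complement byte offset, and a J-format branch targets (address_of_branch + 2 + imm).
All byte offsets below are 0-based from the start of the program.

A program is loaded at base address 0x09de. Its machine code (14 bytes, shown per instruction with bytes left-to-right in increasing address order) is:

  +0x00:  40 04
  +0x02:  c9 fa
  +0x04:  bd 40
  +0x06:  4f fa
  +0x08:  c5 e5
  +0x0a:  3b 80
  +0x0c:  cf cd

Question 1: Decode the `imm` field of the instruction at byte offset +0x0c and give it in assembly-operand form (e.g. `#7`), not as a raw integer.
#205

off 0x0c: read cf cd as big → 0xcfcd
  top 4b → 0xc → cmpi [RI]
  rd@[11:8]=0xf ⇒ R15
  imm@[7:0]=0xcd ⇒ #205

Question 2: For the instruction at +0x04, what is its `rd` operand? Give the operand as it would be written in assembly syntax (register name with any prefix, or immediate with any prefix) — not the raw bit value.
R13

+0x04: bd 40 ⇒ word 0xbd40 (big)
  op=0xbd40>>12=0xb ⇒ eor (RR)
  [11:8] rd=13 = R13
  [7:4] rs=4 = R4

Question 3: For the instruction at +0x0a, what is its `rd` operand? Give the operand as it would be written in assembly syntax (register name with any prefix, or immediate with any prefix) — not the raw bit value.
R11

+0x0a: 3b 80 ⇒ word 0x3b80 (big)
  top 4b → 0x3 → sub [RR]
  rd@[11:8]=0xb ⇒ R11
  rs@[7:4]=0x8 ⇒ R8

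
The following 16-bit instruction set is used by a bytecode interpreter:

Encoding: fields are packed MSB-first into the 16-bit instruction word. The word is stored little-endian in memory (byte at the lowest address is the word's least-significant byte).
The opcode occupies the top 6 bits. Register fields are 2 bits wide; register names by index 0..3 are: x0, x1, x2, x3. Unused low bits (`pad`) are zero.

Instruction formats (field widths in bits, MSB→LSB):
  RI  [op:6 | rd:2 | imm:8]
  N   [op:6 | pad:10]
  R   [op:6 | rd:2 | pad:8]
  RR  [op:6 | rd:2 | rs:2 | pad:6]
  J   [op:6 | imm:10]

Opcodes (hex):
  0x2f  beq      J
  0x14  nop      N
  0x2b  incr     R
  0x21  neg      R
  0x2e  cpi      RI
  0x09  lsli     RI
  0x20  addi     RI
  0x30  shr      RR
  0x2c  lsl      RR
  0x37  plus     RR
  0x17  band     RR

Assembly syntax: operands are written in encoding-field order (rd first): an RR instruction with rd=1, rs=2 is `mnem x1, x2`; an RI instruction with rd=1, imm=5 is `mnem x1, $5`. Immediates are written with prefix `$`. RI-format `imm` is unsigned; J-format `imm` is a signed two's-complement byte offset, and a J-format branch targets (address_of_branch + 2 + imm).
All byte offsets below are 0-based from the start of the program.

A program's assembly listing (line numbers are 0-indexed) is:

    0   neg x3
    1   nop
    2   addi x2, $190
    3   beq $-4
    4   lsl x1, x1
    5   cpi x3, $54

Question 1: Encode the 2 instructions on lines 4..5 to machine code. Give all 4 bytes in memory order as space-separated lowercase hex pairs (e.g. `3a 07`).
4. lsl fields op=0x2c:6|rd=1:2|rs=1:2|pad=0:6 → word b140h → 40 b1
5. cpi fields op=0x2e:6|rd=3:2|imm=54:8 → word bb36h → 36 bb

40 b1 36 bb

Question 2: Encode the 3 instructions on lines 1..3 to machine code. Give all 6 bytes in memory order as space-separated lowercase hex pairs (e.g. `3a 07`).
1. nop fields op=0x14:6|pad=0:10 → word 5000h → 00 50
2. addi fields op=0x20:6|rd=2:2|imm=190:8 → word 82beh → be 82
3. beq fields op=0x2f:6|imm=-4:10 → word bffch → fc bf

00 50 be 82 fc bf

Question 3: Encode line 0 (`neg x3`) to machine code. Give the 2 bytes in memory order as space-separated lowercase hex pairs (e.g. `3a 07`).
00 87

line 0 (neg): pack op=0x21:6|rd=3:2|pad=0:8 = 0x8700; little→ 00 87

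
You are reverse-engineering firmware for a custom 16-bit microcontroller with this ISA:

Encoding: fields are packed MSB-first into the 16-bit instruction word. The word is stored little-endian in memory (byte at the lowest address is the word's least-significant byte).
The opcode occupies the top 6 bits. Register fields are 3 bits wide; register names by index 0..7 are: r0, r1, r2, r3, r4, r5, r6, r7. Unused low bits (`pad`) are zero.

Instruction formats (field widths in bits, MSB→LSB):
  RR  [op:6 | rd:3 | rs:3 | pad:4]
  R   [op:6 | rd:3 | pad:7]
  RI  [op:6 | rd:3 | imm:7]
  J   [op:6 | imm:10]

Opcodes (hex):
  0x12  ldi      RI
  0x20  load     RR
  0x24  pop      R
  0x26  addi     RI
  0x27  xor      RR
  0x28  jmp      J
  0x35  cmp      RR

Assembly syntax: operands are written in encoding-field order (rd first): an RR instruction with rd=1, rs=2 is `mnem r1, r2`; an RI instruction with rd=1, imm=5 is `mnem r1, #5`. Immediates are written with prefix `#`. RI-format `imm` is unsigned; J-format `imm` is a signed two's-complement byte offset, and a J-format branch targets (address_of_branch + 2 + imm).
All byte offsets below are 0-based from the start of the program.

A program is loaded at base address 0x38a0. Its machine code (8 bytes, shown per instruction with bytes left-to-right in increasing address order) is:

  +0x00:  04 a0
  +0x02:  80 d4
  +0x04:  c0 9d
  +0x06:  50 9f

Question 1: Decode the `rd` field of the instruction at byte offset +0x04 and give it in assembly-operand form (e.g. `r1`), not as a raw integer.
r3

off 0x04: read c0 9d as little → 0x9dc0
  op=0x9dc0>>10=0x27 ⇒ xor (RR)
  rd@[9:7]=0x3 ⇒ r3
  rs@[6:4]=0x4 ⇒ r4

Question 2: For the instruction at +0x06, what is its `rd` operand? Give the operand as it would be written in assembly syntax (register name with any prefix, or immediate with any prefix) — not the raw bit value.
off 0x06: read 50 9f as little → 0x9f50
  top 6b → 0x27 → xor [RR]
  [9:7] rd=6 = r6
  [6:4] rs=5 = r5

r6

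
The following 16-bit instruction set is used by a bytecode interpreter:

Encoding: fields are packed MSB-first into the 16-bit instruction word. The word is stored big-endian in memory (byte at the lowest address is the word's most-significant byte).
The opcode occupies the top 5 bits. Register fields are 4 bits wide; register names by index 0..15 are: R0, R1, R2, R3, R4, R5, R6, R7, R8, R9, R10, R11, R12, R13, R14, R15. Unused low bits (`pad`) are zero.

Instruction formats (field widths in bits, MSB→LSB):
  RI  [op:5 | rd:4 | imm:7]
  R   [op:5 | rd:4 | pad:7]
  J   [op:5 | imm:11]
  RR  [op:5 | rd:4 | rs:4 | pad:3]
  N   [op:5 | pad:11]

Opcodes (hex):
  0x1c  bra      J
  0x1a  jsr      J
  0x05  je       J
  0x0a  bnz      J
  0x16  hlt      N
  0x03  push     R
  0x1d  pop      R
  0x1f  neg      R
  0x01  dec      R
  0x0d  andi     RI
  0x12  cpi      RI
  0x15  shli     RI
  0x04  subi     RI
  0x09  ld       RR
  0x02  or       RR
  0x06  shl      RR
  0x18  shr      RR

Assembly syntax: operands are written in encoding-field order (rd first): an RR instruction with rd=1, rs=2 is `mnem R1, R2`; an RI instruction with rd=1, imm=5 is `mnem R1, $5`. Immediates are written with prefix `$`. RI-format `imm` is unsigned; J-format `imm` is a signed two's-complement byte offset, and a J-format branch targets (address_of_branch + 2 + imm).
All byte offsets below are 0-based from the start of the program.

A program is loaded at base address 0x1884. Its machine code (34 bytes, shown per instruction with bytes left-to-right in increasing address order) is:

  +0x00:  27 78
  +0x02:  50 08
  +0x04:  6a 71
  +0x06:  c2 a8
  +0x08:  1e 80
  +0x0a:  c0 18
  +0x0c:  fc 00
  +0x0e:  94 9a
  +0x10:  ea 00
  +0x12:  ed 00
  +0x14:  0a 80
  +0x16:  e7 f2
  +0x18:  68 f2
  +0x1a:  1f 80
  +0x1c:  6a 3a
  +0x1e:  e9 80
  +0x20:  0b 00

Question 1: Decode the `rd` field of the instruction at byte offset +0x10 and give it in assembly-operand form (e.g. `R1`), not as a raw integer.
+0x10: ea 00 ⇒ word 0xea00 (big)
  opcode bits[15:11]=0x1d: pop/R
  [10:7] rd=4 = R4

R4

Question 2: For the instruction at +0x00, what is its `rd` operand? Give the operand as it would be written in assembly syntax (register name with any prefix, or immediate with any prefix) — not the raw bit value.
off 0x00: read 27 78 as big → 0x2778
  op=0x2778>>11=0x4 ⇒ subi (RI)
  [10:7] rd=14 = R14
  [6:0] imm=120 = $120

R14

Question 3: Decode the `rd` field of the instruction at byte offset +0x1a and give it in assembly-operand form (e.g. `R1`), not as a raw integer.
off 0x1a: read 1f 80 as big → 0x1f80
  op=0x1f80>>11=0x3 ⇒ push (R)
  rd: (w>>7)&0xf=0xf → R15

R15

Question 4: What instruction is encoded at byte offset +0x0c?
neg R8

off 0x0c: read fc 00 as big → 0xfc00
  opcode bits[15:11]=0x1f: neg/R
  rd@[10:7]=0x8 ⇒ R8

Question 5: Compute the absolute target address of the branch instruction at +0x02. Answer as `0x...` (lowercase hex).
+0x02: 50 08 ⇒ word 0x5008 (big)
  op=0x5008>>11=0xa ⇒ bnz (J)
  [10:0] imm=8 = $8
  target = base 0x1884 + off 0x02 + 2 + imm 8 = 0x1890

0x1890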